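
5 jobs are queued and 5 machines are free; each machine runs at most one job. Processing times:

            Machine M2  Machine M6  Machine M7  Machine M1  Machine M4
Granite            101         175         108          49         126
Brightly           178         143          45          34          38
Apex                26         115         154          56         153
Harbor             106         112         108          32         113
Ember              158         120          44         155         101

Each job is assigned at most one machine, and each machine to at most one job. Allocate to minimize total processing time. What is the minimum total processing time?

Min total: 269 min

Optimal: Granite→Machine M1 (49 min), Brightly→Machine M4 (38 min), Apex→Machine M2 (26 min), Harbor→Machine M6 (112 min), Ember→Machine M7 (44 min) — total 49+38+26+112+44 = 269 min.
Row-greedy (each job in turn takes its cheapest remaining machine) gives 341 min, worse by 72.
Checked against all permutations: 269 min is optimal.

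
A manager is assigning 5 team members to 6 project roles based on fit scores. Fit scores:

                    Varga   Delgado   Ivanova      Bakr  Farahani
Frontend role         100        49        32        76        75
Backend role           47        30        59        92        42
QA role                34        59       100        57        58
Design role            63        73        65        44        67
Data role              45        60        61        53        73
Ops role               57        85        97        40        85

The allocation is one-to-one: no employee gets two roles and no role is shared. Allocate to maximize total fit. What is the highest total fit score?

Optimal: Varga→Frontend role (100 pts), Delgado→Design role (73 pts), Ivanova→QA role (100 pts), Bakr→Backend role (92 pts), Farahani→Ops role (85 pts) — total 100+73+100+92+85 = 450 pts.
Column-greedy (each role in turn goes to its best remaining employee) gives 438 pts, worse by 12.
Swapping Varga↔Farahani (Varga→Ops role 57 pts, Farahani→Frontend role 75 pts) loses 53.
Checked against all permutations: 450 pts is optimal.

Maximum total: 450 pts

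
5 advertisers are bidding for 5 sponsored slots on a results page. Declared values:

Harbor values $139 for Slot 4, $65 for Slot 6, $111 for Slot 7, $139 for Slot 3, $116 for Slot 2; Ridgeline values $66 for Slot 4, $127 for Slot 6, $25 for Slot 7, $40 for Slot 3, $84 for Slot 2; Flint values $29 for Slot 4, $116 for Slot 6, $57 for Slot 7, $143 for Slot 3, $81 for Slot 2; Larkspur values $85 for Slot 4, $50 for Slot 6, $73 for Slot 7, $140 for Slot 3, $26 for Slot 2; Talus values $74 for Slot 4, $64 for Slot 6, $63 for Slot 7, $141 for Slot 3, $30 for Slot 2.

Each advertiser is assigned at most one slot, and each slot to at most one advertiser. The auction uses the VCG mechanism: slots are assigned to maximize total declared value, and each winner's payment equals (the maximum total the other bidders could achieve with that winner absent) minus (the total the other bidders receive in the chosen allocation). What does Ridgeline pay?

Efficient allocation: Harbor→Slot 4 ($139), Ridgeline→Slot 6 ($127), Flint→Slot 2 ($81), Larkspur→Slot 7 ($73), Talus→Slot 3 ($141); total welfare W = $561.
Ridgeline receives Slot 6 at value $127, so the others get W − 127 = $434.
Without Ridgeline: best allocation of the remaining 4 bidders over all 5 slots is Harbor→Slot 4 ($139), Flint→Slot 6 ($116), Larkspur→Slot 7 ($73), Talus→Slot 3 ($141), total $469.
VCG payment = (others' best without Ridgeline) − (others' welfare with Ridgeline) = 469 − 434 = $35.

Ridgeline pays $35.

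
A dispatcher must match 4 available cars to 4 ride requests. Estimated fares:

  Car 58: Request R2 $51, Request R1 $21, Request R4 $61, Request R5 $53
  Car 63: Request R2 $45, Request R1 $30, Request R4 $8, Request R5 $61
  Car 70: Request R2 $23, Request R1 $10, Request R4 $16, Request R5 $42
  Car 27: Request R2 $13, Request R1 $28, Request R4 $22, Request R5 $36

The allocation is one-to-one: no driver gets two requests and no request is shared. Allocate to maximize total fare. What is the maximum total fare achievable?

Max total: $176

Optimal: Car 58→Request R4 ($61), Car 63→Request R2 ($45), Car 70→Request R5 ($42), Car 27→Request R1 ($28) — total 61+45+42+28 = $176.
Next-best assignment: Car 58→Request R4, Car 63→Request R5, Car 70→Request R2, Car 27→Request R1 = $173.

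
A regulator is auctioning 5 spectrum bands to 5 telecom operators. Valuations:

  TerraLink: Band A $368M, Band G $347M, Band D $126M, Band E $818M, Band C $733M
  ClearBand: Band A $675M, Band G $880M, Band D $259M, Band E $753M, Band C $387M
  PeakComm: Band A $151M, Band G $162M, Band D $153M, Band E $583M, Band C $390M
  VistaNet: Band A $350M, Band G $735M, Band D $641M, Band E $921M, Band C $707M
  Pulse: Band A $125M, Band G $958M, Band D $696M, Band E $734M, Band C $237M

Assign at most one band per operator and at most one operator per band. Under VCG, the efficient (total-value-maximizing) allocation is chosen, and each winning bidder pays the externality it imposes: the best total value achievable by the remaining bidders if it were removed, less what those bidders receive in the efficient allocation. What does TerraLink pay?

TerraLink pays $87M.

Efficient allocation: TerraLink→Band C ($733M), ClearBand→Band A ($675M), PeakComm→Band E ($583M), VistaNet→Band D ($641M), Pulse→Band G ($958M); total welfare W = $3590M.
TerraLink receives Band C at value $733M, so the others get W − 733 = $2857M.
Without TerraLink: best allocation of the remaining 4 bidders over all 5 bands is ClearBand→Band A ($675M), PeakComm→Band C ($390M), VistaNet→Band E ($921M), Pulse→Band G ($958M), total $2944M.
VCG payment = (others' best without TerraLink) − (others' welfare with TerraLink) = 2944 − 2857 = $87M.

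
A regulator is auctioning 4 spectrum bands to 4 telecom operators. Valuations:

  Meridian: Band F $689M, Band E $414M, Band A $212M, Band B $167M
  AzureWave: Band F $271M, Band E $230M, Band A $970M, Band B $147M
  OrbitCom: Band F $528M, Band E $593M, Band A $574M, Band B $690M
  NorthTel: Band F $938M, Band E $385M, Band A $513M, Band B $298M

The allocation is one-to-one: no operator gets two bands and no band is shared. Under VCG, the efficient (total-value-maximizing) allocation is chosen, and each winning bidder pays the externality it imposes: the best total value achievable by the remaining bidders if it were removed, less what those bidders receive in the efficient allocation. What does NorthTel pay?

Efficient allocation: Meridian→Band E ($414M), AzureWave→Band A ($970M), OrbitCom→Band B ($690M), NorthTel→Band F ($938M); total welfare W = $3012M.
NorthTel receives Band F at value $938M, so the others get W − 938 = $2074M.
Without NorthTel: best allocation of the remaining 3 bidders over all 4 bands is Meridian→Band F ($689M), AzureWave→Band A ($970M), OrbitCom→Band B ($690M), total $2349M.
VCG payment = (others' best without NorthTel) − (others' welfare with NorthTel) = 2349 − 2074 = $275M.

NorthTel pays $275M.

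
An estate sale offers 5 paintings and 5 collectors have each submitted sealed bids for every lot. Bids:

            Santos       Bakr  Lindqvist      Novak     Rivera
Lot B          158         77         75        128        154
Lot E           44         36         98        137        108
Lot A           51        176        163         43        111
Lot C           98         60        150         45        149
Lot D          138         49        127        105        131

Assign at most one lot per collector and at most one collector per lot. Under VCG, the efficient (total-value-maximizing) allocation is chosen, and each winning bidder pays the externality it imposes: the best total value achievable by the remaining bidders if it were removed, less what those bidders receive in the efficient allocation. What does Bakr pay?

Bakr pays $28.

Efficient allocation: Santos→Lot D ($138), Bakr→Lot A ($176), Lindqvist→Lot C ($150), Novak→Lot E ($137), Rivera→Lot B ($154); total welfare W = $755.
Bakr receives Lot A at value $176, so the others get W − 176 = $579.
Without Bakr: best allocation of the remaining 4 bidders over all 5 lots is Santos→Lot B ($158), Lindqvist→Lot A ($163), Novak→Lot E ($137), Rivera→Lot C ($149), total $607.
VCG payment = (others' best without Bakr) − (others' welfare with Bakr) = 607 − 579 = $28.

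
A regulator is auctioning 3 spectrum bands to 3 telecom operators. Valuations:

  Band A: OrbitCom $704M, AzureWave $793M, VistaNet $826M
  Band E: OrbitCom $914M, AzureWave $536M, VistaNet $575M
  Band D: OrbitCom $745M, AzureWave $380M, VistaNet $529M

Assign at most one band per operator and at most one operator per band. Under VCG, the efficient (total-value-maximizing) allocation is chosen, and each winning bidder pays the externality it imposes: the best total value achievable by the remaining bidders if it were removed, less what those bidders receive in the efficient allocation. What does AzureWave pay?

Efficient allocation: OrbitCom→Band E ($914M), AzureWave→Band A ($793M), VistaNet→Band D ($529M); total welfare W = $2236M.
AzureWave receives Band A at value $793M, so the others get W − 793 = $1443M.
Without AzureWave: best allocation of the remaining 2 bidders over all 3 bands is OrbitCom→Band E ($914M), VistaNet→Band A ($826M), total $1740M.
VCG payment = (others' best without AzureWave) − (others' welfare with AzureWave) = 1740 − 1443 = $297M.

AzureWave pays $297M.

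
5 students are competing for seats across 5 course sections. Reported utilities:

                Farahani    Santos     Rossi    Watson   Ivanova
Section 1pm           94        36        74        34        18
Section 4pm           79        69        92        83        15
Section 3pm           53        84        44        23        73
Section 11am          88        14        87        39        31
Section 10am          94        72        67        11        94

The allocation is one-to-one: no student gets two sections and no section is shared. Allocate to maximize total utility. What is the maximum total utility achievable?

Max total: 442 points

Optimal: Farahani→Section 1pm (94 points), Santos→Section 3pm (84 points), Rossi→Section 11am (87 points), Watson→Section 4pm (83 points), Ivanova→Section 10am (94 points) — total 94+84+87+83+94 = 442 points.
Row-greedy (each student in turn takes its best remaining section) gives 403 points, worse by 39.
Checked against all permutations: 442 points is optimal.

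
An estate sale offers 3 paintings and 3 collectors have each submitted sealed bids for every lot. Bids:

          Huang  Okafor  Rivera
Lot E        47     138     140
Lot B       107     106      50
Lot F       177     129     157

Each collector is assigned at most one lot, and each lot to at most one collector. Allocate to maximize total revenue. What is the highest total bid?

Maximum total: $423

Optimal: Huang→Lot F ($177), Okafor→Lot B ($106), Rivera→Lot E ($140) — total 177+106+140 = $423.
Row-greedy (each collector in turn takes its best remaining lot) gives $365, worse by 58.
Swapping Rivera↔Huang (Rivera→Lot F $157, Huang→Lot E $47) loses 113.
Checked against all permutations: $423 is optimal.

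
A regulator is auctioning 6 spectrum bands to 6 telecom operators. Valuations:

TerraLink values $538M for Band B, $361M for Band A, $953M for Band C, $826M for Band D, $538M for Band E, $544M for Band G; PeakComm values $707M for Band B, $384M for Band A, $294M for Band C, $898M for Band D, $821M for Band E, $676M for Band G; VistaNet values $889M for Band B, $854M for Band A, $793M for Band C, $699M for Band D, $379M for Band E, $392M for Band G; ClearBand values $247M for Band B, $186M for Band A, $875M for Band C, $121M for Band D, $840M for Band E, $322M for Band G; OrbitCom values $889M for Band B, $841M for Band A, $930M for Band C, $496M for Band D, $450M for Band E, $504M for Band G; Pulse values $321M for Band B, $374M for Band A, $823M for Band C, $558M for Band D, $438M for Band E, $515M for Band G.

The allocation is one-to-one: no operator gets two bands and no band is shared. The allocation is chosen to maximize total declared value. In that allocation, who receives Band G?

Pulse receives Band G.

Optimal: TerraLink→Band C ($953M), PeakComm→Band D ($898M), VistaNet→Band A ($854M), ClearBand→Band E ($840M), OrbitCom→Band B ($889M), Pulse→Band G ($515M) — total 953+898+854+840+889+515 = $4949M.
Row-greedy (each operator in turn takes its best remaining band) gives $4936M, worse by 13.
Pulse's own top band is Band C ($823M), but forcing Pulse→Band C and reassigning the rest optimally gives only $4908M — worse by 41.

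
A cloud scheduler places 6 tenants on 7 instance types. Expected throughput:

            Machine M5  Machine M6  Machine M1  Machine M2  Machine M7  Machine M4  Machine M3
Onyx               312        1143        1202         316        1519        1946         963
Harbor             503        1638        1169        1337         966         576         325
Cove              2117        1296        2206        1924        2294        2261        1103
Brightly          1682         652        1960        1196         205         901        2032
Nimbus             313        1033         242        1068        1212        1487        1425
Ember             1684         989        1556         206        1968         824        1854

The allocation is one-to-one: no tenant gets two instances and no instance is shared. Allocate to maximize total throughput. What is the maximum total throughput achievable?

This is the linear assignment problem.
Optimal: Onyx→Machine M4 (1946 ops/s), Harbor→Machine M6 (1638 ops/s), Cove→Machine M5 (2117 ops/s), Brightly→Machine M1 (1960 ops/s), Nimbus→Machine M3 (1425 ops/s), Ember→Machine M7 (1968 ops/s) — total 1946+1638+2117+1960+1425+1968 = 11054 ops/s.
Max-entry greedy (repeatedly take the single best remaining cell) gives 10662 ops/s, worse by 392.

Maximum total: 11054 ops/s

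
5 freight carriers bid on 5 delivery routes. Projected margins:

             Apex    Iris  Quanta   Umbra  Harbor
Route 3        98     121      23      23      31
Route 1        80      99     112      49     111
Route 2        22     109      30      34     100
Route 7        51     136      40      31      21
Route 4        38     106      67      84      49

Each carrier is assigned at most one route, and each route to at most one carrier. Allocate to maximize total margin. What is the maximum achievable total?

Optimal: Apex→Route 3 ($98k), Iris→Route 7 ($136k), Quanta→Route 1 ($112k), Umbra→Route 4 ($84k), Harbor→Route 2 ($100k) — total 98+136+112+84+100 = $530k.
Column-greedy (each route in turn goes to its best remaining carrier) gives $468k, worse by 62.
Next-best assignment: Apex→Route 7, Iris→Route 3, Quanta→Route 1, Umbra→Route 4, Harbor→Route 2 = $468k.
Every other assignment is strictly worse.

Maximum total: $530k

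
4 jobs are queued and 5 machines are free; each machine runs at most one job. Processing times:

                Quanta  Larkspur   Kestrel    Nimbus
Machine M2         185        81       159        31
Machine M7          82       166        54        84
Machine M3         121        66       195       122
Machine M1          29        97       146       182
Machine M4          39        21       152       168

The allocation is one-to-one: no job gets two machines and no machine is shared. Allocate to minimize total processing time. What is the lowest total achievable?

Optimal: Quanta→Machine M1 (29 min), Larkspur→Machine M4 (21 min), Kestrel→Machine M7 (54 min), Nimbus→Machine M2 (31 min) — total 29+21+54+31 = 135 min.
Column-greedy (each machine in turn goes to its cheapest remaining job) gives 180 min, worse by 45.
Next-best assignment: Quanta→Machine M1, Larkspur→Machine M3, Kestrel→Machine M7, Nimbus→Machine M2 = 180 min.
Every other assignment is strictly worse.

Min total: 135 min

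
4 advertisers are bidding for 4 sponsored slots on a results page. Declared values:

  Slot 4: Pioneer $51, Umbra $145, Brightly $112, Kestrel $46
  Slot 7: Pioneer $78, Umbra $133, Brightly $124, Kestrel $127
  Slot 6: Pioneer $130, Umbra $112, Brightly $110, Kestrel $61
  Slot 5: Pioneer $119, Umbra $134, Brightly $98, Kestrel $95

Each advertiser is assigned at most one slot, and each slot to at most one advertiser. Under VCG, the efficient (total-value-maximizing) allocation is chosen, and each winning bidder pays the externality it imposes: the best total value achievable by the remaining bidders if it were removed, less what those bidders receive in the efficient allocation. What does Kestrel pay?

Efficient allocation: Pioneer→Slot 6 ($130), Umbra→Slot 5 ($134), Brightly→Slot 4 ($112), Kestrel→Slot 7 ($127); total welfare W = $503.
Kestrel receives Slot 7 at value $127, so the others get W − 127 = $376.
Without Kestrel: best allocation of the remaining 3 bidders over all 4 slots is Pioneer→Slot 6 ($130), Umbra→Slot 4 ($145), Brightly→Slot 7 ($124), total $399.
VCG payment = (others' best without Kestrel) − (others' welfare with Kestrel) = 399 − 376 = $23.

Kestrel pays $23.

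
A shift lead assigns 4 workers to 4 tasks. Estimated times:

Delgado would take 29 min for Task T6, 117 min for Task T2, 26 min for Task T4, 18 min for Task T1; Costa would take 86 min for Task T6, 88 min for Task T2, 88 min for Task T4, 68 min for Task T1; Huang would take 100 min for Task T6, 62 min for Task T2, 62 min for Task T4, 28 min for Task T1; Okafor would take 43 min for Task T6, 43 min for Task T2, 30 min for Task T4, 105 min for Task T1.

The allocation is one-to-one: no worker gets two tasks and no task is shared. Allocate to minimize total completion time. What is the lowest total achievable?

Optimal: Delgado→Task T6 (29 min), Costa→Task T2 (88 min), Huang→Task T1 (28 min), Okafor→Task T4 (30 min) — total 29+88+28+30 = 175 min.
Row-greedy (each worker in turn takes its cheapest remaining task) gives 196 min, worse by 21.
Every other assignment is strictly worse.

Min total: 175 min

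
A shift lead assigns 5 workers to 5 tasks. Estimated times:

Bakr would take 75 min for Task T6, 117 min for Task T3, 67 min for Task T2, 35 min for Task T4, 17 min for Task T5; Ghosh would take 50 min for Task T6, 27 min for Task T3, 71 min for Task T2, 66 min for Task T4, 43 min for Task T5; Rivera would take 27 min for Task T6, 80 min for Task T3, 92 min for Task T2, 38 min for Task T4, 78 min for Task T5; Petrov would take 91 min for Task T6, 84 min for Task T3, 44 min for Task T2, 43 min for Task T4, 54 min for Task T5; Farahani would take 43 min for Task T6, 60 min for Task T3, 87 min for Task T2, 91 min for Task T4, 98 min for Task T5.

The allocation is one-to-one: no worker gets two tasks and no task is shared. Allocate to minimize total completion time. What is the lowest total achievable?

Min total: 169 min

Optimal: Bakr→Task T5 (17 min), Ghosh→Task T3 (27 min), Rivera→Task T4 (38 min), Petrov→Task T2 (44 min), Farahani→Task T6 (43 min) — total 17+27+38+44+43 = 169 min.
Column-greedy (each task in turn goes to its cheapest remaining worker) gives 231 min, worse by 62.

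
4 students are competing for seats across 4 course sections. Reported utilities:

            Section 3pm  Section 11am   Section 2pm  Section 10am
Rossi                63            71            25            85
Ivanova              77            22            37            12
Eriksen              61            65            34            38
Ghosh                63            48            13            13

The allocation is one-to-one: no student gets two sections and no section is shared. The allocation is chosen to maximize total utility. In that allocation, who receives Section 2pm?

This is the linear assignment problem.
Optimal: Rossi→Section 10am (85 points), Ivanova→Section 2pm (37 points), Eriksen→Section 11am (65 points), Ghosh→Section 3pm (63 points) — total 85+37+65+63 = 250 points.
Row-greedy (each student in turn takes its best remaining section) gives 240 points, worse by 10.
Swapping Ghosh↔Eriksen (Ghosh→Section 11am 48 points, Eriksen→Section 3pm 61 points) loses 19.
No other one-to-one assignment exceeds 250 points.
Ivanova's own top section is Section 3pm (77 points), but forcing Ivanova→Section 3pm and reassigning the rest optimally gives only 244 points — worse by 6.

Ivanova receives Section 2pm.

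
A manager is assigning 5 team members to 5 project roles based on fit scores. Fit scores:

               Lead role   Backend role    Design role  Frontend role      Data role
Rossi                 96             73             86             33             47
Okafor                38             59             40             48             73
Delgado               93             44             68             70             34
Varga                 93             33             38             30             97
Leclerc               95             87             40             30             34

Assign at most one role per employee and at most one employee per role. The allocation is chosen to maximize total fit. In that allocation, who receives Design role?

Rossi receives Design role.

Treat this as an assignment problem: match each employee to one role.
Optimal: Rossi→Design role (86 pts), Okafor→Frontend role (48 pts), Delgado→Lead role (93 pts), Varga→Data role (97 pts), Leclerc→Backend role (87 pts) — total 86+48+93+97+87 = 411 pts.
Next-best assignment: Rossi→Design role, Okafor→Data role, Delgado→Frontend role, Varga→Lead role, Leclerc→Backend role = 409 pts.
Checked against all permutations: 411 pts is optimal.
Rossi's own top role is Lead role (96 pts), but forcing Rossi→Lead role and reassigning the rest optimally gives only 396 pts — worse by 15.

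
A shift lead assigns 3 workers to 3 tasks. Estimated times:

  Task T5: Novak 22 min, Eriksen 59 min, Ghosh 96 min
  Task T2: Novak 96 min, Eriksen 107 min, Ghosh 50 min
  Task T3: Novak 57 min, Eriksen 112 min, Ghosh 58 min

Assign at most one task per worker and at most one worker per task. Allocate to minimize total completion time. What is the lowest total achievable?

Optimal: Novak→Task T3 (57 min), Eriksen→Task T5 (59 min), Ghosh→Task T2 (50 min) — total 57+59+50 = 166 min.
Column-greedy (each task in turn goes to its cheapest remaining worker) gives 184 min, worse by 18.

Minimum total: 166 min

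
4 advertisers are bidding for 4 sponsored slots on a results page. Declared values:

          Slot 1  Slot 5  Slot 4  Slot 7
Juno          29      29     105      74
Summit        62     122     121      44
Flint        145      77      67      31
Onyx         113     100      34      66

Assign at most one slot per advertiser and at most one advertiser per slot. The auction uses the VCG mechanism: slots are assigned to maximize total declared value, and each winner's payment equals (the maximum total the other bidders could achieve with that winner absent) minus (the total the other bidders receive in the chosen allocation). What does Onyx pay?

Onyx pays $32.

Efficient allocation: Juno→Slot 7 ($74), Summit→Slot 4 ($121), Flint→Slot 1 ($145), Onyx→Slot 5 ($100); total welfare W = $440.
Onyx receives Slot 5 at value $100, so the others get W − 100 = $340.
Without Onyx: best allocation of the remaining 3 bidders over all 4 slots is Juno→Slot 4 ($105), Summit→Slot 5 ($122), Flint→Slot 1 ($145), total $372.
VCG payment = (others' best without Onyx) − (others' welfare with Onyx) = 372 − 340 = $32.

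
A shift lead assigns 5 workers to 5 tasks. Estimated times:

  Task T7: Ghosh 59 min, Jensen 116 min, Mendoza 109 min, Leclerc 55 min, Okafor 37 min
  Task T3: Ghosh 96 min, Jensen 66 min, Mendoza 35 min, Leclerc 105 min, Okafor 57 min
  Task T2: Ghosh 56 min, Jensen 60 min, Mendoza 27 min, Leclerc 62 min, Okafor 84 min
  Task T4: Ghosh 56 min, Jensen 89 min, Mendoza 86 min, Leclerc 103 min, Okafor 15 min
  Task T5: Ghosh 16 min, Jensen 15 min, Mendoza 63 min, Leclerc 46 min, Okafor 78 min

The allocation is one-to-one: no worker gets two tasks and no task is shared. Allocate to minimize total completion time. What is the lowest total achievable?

Min total: 176 min

Optimal: Ghosh→Task T2 (56 min), Jensen→Task T5 (15 min), Mendoza→Task T3 (35 min), Leclerc→Task T7 (55 min), Okafor→Task T4 (15 min) — total 56+15+35+55+15 = 176 min.
Min-entry greedy (repeatedly take the single cheapest remaining cell) gives 208 min, worse by 32.
Swapping Ghosh↔Leclerc (Ghosh→Task T7 59 min, Leclerc→Task T2 62 min) adds 10.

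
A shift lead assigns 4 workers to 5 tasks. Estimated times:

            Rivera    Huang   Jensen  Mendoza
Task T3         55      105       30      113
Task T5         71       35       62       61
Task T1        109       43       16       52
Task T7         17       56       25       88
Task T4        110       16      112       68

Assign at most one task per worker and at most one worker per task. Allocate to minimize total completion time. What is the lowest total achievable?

Min total: 110 min

Optimal: Rivera→Task T7 (17 min), Huang→Task T4 (16 min), Jensen→Task T1 (16 min), Mendoza→Task T5 (61 min) — total 17+16+16+61 = 110 min.
Column-greedy (each task in turn goes to its cheapest remaining worker) gives 134 min, worse by 24.
Next-best assignment: Rivera→Task T7, Huang→Task T4, Jensen→Task T3, Mendoza→Task T1 = 115 min.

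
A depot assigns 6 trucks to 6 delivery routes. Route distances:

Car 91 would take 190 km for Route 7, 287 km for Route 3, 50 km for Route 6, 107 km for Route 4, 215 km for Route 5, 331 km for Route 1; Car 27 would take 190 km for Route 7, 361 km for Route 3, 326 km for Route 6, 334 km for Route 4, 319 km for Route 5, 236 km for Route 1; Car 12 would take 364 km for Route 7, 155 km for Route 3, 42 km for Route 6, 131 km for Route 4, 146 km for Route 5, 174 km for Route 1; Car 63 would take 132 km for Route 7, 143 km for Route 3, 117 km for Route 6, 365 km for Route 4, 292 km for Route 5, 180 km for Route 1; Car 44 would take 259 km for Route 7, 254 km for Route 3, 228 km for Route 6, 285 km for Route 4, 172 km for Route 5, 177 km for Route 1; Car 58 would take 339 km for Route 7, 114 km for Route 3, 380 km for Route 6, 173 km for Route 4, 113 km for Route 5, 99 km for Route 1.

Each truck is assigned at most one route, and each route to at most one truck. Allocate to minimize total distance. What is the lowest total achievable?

Min total: 753 km

Optimal: Car 91→Route 4 (107 km), Car 27→Route 7 (190 km), Car 12→Route 6 (42 km), Car 63→Route 3 (143 km), Car 44→Route 5 (172 km), Car 58→Route 1 (99 km) — total 107+190+42+143+172+99 = 753 km.
Min-entry greedy (repeatedly take the single cheapest remaining cell) gives 913 km, worse by 160.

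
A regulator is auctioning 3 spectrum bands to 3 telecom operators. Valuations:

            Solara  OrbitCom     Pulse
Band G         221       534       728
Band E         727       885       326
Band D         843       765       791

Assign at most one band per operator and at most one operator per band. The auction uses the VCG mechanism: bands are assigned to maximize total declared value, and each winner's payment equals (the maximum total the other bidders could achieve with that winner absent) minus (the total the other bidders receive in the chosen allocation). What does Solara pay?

Solara pays $63M.

Efficient allocation: Solara→Band D ($843M), OrbitCom→Band E ($885M), Pulse→Band G ($728M); total welfare W = $2456M.
Solara receives Band D at value $843M, so the others get W − 843 = $1613M.
Without Solara: best allocation of the remaining 2 bidders over all 3 bands is OrbitCom→Band E ($885M), Pulse→Band D ($791M), total $1676M.
VCG payment = (others' best without Solara) − (others' welfare with Solara) = 1676 − 1613 = $63M.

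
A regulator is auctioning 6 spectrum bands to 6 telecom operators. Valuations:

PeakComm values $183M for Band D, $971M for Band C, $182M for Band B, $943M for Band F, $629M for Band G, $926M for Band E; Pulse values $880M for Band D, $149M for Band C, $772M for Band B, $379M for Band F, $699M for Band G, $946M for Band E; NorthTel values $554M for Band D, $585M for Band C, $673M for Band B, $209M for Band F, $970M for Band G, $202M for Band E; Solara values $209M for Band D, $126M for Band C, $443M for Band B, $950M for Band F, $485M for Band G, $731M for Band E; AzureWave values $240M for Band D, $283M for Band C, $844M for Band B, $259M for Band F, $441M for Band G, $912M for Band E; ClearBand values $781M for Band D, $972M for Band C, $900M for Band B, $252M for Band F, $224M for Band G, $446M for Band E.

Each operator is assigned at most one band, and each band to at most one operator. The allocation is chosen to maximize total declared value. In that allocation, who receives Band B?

Optimal: PeakComm→Band C ($971M), Pulse→Band D ($880M), NorthTel→Band G ($970M), Solara→Band F ($950M), AzureWave→Band E ($912M), ClearBand→Band B ($900M) — total 971+880+970+950+912+900 = $5583M.
Max-entry greedy (repeatedly take the single best remaining cell) gives $4865M, worse by 718.
Next-best assignment: PeakComm→Band E, Pulse→Band D, NorthTel→Band G, Solara→Band F, AzureWave→Band B, ClearBand→Band C = $5542M.
No other one-to-one assignment exceeds $5583M.
ClearBand's own top band is Band C ($972M), but forcing ClearBand→Band C and reassigning the rest optimally gives only $5542M — worse by 41.

ClearBand receives Band B.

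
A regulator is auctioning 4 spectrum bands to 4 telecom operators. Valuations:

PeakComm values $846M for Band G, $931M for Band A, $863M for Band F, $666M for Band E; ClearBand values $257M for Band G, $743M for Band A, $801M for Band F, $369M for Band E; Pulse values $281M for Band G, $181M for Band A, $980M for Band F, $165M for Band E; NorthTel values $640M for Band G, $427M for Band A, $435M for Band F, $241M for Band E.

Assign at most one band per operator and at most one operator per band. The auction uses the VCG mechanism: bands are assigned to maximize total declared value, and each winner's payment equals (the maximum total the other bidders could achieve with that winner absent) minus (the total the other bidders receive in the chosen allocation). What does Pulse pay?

Efficient allocation: PeakComm→Band E ($666M), ClearBand→Band A ($743M), Pulse→Band F ($980M), NorthTel→Band G ($640M); total welfare W = $3029M.
Pulse receives Band F at value $980M, so the others get W − 980 = $2049M.
Without Pulse: best allocation of the remaining 3 bidders over all 4 bands is PeakComm→Band A ($931M), ClearBand→Band F ($801M), NorthTel→Band G ($640M), total $2372M.
VCG payment = (others' best without Pulse) − (others' welfare with Pulse) = 2372 − 2049 = $323M.

Pulse pays $323M.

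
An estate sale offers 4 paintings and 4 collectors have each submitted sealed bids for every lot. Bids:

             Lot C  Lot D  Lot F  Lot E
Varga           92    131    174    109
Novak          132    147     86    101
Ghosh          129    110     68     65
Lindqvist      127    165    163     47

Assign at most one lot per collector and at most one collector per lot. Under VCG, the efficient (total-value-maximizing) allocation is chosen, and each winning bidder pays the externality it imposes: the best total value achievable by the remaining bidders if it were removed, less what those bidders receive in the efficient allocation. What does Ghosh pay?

Ghosh pays $31.

Efficient allocation: Varga→Lot F ($174), Novak→Lot E ($101), Ghosh→Lot C ($129), Lindqvist→Lot D ($165); total welfare W = $569.
Ghosh receives Lot C at value $129, so the others get W − 129 = $440.
Without Ghosh: best allocation of the remaining 3 bidders over all 4 lots is Varga→Lot F ($174), Novak→Lot C ($132), Lindqvist→Lot D ($165), total $471.
VCG payment = (others' best without Ghosh) − (others' welfare with Ghosh) = 471 − 440 = $31.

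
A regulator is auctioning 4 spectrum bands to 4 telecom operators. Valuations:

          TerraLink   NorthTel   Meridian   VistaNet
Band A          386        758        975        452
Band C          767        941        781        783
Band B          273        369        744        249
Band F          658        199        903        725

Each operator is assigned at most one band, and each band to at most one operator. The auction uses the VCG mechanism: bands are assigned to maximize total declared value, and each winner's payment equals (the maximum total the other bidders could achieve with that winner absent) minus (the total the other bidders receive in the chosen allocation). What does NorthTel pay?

NorthTel pays $231M.

Efficient allocation: TerraLink→Band C ($767M), NorthTel→Band A ($758M), Meridian→Band B ($744M), VistaNet→Band F ($725M); total welfare W = $2994M.
NorthTel receives Band A at value $758M, so the others get W − 758 = $2236M.
Without NorthTel: best allocation of the remaining 3 bidders over all 4 bands is TerraLink→Band C ($767M), Meridian→Band A ($975M), VistaNet→Band F ($725M), total $2467M.
VCG payment = (others' best without NorthTel) − (others' welfare with NorthTel) = 2467 − 2236 = $231M.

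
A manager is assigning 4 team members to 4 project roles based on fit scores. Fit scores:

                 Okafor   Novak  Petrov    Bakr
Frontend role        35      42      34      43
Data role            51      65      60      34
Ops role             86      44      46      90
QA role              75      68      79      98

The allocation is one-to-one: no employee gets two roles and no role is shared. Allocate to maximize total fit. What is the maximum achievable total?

Optimal: Okafor→Ops role (86 pts), Novak→Frontend role (42 pts), Petrov→Data role (60 pts), Bakr→QA role (98 pts) — total 86+42+60+98 = 286 pts.
Next-best assignment: Okafor→Ops role, Novak→Data role, Petrov→Frontend role, Bakr→QA role = 283 pts.
No other one-to-one assignment exceeds 286 pts.

Max total: 286 pts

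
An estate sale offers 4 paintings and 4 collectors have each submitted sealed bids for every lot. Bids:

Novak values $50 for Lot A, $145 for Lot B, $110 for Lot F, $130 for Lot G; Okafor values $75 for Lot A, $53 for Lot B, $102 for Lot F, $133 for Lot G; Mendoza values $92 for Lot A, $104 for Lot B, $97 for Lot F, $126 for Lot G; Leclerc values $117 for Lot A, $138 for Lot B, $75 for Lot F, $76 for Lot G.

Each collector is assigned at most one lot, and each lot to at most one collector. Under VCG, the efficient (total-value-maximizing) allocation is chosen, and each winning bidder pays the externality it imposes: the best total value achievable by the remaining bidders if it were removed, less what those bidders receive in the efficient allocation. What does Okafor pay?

Okafor pays $29.

Efficient allocation: Novak→Lot B ($145), Okafor→Lot G ($133), Mendoza→Lot F ($97), Leclerc→Lot A ($117); total welfare W = $492.
Okafor receives Lot G at value $133, so the others get W − 133 = $359.
Without Okafor: best allocation of the remaining 3 bidders over all 4 lots is Novak→Lot B ($145), Mendoza→Lot G ($126), Leclerc→Lot A ($117), total $388.
VCG payment = (others' best without Okafor) − (others' welfare with Okafor) = 388 − 359 = $29.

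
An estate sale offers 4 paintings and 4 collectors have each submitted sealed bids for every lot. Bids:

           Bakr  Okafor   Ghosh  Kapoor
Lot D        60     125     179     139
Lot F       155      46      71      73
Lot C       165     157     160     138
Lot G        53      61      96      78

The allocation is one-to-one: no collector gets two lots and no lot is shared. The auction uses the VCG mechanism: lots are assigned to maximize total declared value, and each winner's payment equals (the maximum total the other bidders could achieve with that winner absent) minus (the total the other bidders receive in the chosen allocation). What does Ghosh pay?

Ghosh pays $61.

Efficient allocation: Bakr→Lot F ($155), Okafor→Lot C ($157), Ghosh→Lot D ($179), Kapoor→Lot G ($78); total welfare W = $569.
Ghosh receives Lot D at value $179, so the others get W − 179 = $390.
Without Ghosh: best allocation of the remaining 3 bidders over all 4 lots is Bakr→Lot F ($155), Okafor→Lot C ($157), Kapoor→Lot D ($139), total $451.
VCG payment = (others' best without Ghosh) − (others' welfare with Ghosh) = 451 − 390 = $61.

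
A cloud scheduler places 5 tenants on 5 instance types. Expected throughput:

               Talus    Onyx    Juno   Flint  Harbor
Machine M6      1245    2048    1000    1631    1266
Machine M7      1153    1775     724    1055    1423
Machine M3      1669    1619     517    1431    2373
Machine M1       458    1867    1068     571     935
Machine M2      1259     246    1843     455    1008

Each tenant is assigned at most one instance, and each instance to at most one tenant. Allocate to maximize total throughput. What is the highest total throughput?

This is a one-to-one assignment (maximum-weight bipartite matching).
Optimal: Talus→Machine M7 (1153 ops/s), Onyx→Machine M1 (1867 ops/s), Juno→Machine M2 (1843 ops/s), Flint→Machine M6 (1631 ops/s), Harbor→Machine M3 (2373 ops/s) — total 1153+1867+1843+1631+2373 = 8867 ops/s.
Row-greedy (each tenant in turn takes its best remaining instance) gives 7550 ops/s, worse by 1317.
Next-best assignment: Talus→Machine M3, Onyx→Machine M1, Juno→Machine M2, Flint→Machine M6, Harbor→Machine M7 = 8433 ops/s.

Max total: 8867 ops/s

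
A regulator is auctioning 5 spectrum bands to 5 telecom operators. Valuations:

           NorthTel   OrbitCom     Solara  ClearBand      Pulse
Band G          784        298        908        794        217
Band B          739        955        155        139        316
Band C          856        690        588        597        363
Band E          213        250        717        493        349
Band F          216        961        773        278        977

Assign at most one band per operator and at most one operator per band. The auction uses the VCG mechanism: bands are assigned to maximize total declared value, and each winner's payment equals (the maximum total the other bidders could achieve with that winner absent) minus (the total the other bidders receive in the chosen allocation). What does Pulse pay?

Pulse pays $56M.

Efficient allocation: NorthTel→Band C ($856M), OrbitCom→Band B ($955M), Solara→Band E ($717M), ClearBand→Band G ($794M), Pulse→Band F ($977M); total welfare W = $4299M.
Pulse receives Band F at value $977M, so the others get W − 977 = $3322M.
Without Pulse: best allocation of the remaining 4 bidders over all 5 bands is NorthTel→Band C ($856M), OrbitCom→Band B ($955M), Solara→Band F ($773M), ClearBand→Band G ($794M), total $3378M.
VCG payment = (others' best without Pulse) − (others' welfare with Pulse) = 3378 − 3322 = $56M.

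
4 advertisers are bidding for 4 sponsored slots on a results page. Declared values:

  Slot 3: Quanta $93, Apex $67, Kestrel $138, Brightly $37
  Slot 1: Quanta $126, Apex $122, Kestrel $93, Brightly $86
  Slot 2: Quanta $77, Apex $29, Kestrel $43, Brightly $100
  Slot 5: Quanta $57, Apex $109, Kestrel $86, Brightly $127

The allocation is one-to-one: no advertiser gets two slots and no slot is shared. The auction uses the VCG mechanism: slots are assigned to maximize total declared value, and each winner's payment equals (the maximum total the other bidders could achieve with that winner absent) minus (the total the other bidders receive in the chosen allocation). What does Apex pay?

Apex pays $27.

Efficient allocation: Quanta→Slot 1 ($126), Apex→Slot 5 ($109), Kestrel→Slot 3 ($138), Brightly→Slot 2 ($100); total welfare W = $473.
Apex receives Slot 5 at value $109, so the others get W − 109 = $364.
Without Apex: best allocation of the remaining 3 bidders over all 4 slots is Quanta→Slot 1 ($126), Kestrel→Slot 3 ($138), Brightly→Slot 5 ($127), total $391.
VCG payment = (others' best without Apex) − (others' welfare with Apex) = 391 − 364 = $27.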